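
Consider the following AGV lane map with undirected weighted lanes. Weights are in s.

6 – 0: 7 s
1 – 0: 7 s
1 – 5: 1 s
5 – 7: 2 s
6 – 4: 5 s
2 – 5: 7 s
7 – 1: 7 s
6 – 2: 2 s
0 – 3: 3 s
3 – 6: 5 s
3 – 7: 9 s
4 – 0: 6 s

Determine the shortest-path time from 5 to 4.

Enumerating some paths:
5–7–3–0–4: 2+9+3+6 = 20
5–1–0–4: 1+7+6 = 14
The minimum is 14 s via 5–1–0–4.

14 s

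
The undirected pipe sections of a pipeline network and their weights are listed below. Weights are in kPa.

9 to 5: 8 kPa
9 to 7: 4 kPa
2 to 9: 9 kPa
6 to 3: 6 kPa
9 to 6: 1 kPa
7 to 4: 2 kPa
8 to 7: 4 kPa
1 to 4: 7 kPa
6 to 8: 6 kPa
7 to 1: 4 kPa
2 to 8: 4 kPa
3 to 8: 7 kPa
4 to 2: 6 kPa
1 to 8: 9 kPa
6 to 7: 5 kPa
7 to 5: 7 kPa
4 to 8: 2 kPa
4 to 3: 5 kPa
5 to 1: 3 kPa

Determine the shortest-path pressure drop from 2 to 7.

8 kPa

Shortest distances from 2:
2: 0
8: 4  (via 2)
4: 6  (via 2)
7: 8  (via 8)
Shortest route: 2–8–7 = 8 kPa.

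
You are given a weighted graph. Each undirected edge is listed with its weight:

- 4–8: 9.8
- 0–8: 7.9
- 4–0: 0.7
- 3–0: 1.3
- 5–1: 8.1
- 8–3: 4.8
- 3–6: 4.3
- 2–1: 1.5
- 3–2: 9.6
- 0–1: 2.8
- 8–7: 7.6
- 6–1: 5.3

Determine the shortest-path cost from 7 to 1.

Shortest distances from 7:
7: 0
8: 7.6  (via 7)
3: 12.4  (via 8)
0: 13.7  (via 3)
4: 14.4  (via 0)
1: 16.5  (via 0)
Shortest route: 7 → 8 → 3 → 0 → 1 = 16.5.

16.5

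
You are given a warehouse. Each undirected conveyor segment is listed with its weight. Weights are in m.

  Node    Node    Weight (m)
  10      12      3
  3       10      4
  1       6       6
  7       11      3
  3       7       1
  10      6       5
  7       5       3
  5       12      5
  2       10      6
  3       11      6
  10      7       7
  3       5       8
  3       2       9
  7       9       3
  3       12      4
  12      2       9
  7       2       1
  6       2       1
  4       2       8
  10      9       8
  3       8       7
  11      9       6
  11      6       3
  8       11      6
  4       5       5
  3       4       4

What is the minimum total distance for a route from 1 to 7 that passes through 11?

Shortest 1→11: 1 → 6 → 11 = 9
Best 11 to 7: 11 → 7 costing 3
Total via 11: 9 + 3 = 12 m.

12 m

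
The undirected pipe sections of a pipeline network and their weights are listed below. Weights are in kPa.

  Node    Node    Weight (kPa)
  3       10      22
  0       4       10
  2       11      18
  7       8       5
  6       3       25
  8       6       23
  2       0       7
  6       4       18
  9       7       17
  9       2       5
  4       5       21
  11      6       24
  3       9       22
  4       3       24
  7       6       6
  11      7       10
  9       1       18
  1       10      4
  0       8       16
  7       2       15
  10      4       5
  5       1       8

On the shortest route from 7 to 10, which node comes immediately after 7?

6

Candidate routes:
7 → 2 → 0 → 4 → 10: 15+7+10+5 = 37
7 → 8 → 0 → 4 → 10: 5+16+10+5 = 36
7 → 6 → 4 → 10: 6+18+5 = 29
The minimum is 29 kPa via 7 → 6 → 4 → 10.
So from 7 the first move is to 6.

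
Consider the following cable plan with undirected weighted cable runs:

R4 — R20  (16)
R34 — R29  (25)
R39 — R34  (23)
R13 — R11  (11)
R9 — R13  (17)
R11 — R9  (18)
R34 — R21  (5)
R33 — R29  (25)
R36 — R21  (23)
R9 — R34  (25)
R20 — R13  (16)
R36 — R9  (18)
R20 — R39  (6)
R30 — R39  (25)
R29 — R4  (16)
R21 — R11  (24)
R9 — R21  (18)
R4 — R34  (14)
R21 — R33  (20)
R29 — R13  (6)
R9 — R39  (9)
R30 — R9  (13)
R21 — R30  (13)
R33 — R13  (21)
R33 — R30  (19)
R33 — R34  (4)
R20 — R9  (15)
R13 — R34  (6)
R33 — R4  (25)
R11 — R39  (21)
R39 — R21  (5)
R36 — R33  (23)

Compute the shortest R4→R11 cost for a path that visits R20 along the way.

Best R4 to R20: R4 → R20 costing 16
Shortest R20→R11: R20 → R39 → R11 = 27
Total via R20: 16 + 27 = 43.

43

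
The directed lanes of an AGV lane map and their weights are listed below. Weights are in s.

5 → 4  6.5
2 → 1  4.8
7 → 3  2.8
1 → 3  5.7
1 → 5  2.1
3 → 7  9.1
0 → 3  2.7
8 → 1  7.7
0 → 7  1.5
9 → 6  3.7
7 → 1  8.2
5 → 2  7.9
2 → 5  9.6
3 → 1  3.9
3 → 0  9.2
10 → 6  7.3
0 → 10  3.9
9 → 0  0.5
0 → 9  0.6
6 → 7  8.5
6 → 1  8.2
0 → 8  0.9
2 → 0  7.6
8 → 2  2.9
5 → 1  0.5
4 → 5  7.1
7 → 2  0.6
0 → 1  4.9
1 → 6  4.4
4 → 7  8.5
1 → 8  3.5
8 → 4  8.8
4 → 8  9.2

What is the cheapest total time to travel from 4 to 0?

16.7 s

Running Dijkstra from 4:
4: 0
5: 7.1  (via 4)
1: 7.6  (via 5)
7: 8.5  (via 4)
2: 9.1  (via 7)
8: 9.2  (via 4)
3: 11.3  (via 7)
6: 12  (via 1)
0: 16.7  (via 2)
Shortest route: 4 → 7 → 2 → 0 = 16.7 s.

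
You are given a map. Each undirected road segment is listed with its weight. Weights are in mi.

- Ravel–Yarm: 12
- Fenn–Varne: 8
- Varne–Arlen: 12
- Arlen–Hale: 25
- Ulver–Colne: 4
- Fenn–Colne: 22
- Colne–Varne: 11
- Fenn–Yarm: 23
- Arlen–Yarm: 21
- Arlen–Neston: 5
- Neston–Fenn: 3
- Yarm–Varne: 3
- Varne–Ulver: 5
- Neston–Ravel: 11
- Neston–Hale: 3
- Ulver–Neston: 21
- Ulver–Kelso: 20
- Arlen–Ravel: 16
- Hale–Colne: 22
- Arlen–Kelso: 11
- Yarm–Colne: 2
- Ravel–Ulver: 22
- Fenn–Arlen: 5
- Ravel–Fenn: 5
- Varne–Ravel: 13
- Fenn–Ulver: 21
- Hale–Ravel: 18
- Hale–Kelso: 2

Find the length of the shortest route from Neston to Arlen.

Settle nodes by increasing distance from Neston:
Neston: 0
Fenn: 3  (via Neston)
Hale: 3  (via Neston)
Kelso: 5  (via Hale)
Arlen: 5  (via Neston)
Shortest route: Neston–Arlen = 5 mi.

5 mi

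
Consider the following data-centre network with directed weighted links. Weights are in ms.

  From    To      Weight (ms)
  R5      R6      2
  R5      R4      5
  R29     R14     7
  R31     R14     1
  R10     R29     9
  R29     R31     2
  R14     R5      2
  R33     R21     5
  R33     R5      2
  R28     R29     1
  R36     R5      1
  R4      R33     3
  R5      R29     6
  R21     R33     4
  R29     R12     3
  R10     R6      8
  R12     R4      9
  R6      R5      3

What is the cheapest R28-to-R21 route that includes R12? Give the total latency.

Best R28 to R12: R28–R29–R12 costing 4
Best R12 to R21: R12–R4–R33–R21 costing 17
Total via R12: 4 + 17 = 21 ms.

21 ms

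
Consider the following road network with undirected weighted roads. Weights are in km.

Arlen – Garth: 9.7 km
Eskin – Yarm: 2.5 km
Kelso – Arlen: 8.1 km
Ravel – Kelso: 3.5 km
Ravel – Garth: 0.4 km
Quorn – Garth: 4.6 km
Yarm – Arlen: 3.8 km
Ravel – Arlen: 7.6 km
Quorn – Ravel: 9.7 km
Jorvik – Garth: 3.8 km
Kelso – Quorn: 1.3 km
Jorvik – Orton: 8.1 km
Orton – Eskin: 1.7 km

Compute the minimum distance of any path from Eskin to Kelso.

14.4 km

Compare a few routes:
Eskin → Orton → Jorvik → Garth → Ravel → Kelso: 1.7+8.1+3.8+0.4+3.5 = 17.5
Eskin → Yarm → Arlen → Kelso: 2.5+3.8+8.1 = 14.4
Eskin → Orton → Jorvik → Garth → Quorn → Kelso: 1.7+8.1+3.8+4.6+1.3 = 19.5
Eskin → Yarm → Arlen → Ravel → Kelso: 2.5+3.8+7.6+3.5 = 17.4
The minimum is 14.4 km via Eskin → Yarm → Arlen → Kelso.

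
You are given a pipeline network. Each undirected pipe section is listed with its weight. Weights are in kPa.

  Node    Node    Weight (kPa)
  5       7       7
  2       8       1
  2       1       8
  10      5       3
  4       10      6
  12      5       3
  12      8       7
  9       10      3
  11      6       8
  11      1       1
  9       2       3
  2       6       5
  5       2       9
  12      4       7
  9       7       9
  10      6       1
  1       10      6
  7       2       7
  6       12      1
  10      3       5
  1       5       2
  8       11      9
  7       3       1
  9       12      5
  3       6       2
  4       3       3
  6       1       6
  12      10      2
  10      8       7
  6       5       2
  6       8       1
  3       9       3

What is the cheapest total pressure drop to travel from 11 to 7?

Compare a few routes:
11 - 1 - 5 - 6 - 3 - 7: 1+2+2+2+1 = 8
11 - 1 - 5 - 7: 1+2+7 = 10
Cheapest is 11 - 1 - 5 - 6 - 3 - 7 at 8 kPa.

8 kPa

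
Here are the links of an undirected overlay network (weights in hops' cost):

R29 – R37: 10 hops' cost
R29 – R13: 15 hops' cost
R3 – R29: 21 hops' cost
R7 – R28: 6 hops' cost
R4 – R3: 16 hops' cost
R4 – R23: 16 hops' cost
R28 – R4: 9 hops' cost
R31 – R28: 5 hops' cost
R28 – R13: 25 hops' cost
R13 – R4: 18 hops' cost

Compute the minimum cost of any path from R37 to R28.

Compare a few routes:
R37–R29–R3–R4–R28: 10+21+16+9 = 56
R37–R29–R3–R4–R13–R28: 10+21+16+18+25 = 90
R37–R29–R13–R28: 10+15+25 = 50
R37–R29–R13–R4–R28: 10+15+18+9 = 52
The minimum is 50 hops' cost via R37–R29–R13–R28.

50 hops' cost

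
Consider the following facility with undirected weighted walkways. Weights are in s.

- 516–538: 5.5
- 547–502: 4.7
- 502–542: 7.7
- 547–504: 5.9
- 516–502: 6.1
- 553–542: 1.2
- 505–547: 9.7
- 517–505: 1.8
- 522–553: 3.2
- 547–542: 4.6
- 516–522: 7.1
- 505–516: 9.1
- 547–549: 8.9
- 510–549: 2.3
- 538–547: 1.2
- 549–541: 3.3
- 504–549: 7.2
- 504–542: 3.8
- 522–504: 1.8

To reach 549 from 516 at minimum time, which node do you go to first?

Compare a few routes:
516 → 522 → 504 → 549: 7.1+1.8+7.2 = 16.1
516 → 538 → 547 → 549: 5.5+1.2+8.9 = 15.6
The minimum is 15.6 s via 516 → 538 → 547 → 549.
So from 516 the first move is to 538.

538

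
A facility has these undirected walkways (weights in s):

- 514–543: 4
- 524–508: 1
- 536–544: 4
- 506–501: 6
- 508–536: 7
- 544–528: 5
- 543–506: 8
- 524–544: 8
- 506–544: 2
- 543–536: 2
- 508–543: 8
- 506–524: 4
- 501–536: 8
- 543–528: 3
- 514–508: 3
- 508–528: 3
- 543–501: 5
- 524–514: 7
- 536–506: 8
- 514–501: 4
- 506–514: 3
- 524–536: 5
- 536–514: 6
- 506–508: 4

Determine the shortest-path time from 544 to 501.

8 s

Compare a few routes:
544 → 536 → 543 → 501: 4+2+5 = 11
544 → 506 → 514 → 501: 2+3+4 = 9
544 → 506 → 501: 2+6 = 8
Cheapest is 544 → 506 → 501 at 8 s.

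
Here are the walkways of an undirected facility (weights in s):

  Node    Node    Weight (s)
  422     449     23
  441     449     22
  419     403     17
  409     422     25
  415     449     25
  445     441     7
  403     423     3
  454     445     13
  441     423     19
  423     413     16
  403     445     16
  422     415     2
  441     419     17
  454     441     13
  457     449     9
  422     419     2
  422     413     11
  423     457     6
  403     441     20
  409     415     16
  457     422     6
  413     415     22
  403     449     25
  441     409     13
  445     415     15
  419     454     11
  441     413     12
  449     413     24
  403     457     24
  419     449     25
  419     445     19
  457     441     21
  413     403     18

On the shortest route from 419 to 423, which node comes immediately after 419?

422

Candidate routes:
419 → 422 → 457 → 423: 2+6+6 = 14
419 → 422 → 413 → 423: 2+11+16 = 29
419 → 403 → 423: 17+3 = 20
Cheapest is 419 → 422 → 457 → 423 at 14 s.
So from 419 the first move is to 422.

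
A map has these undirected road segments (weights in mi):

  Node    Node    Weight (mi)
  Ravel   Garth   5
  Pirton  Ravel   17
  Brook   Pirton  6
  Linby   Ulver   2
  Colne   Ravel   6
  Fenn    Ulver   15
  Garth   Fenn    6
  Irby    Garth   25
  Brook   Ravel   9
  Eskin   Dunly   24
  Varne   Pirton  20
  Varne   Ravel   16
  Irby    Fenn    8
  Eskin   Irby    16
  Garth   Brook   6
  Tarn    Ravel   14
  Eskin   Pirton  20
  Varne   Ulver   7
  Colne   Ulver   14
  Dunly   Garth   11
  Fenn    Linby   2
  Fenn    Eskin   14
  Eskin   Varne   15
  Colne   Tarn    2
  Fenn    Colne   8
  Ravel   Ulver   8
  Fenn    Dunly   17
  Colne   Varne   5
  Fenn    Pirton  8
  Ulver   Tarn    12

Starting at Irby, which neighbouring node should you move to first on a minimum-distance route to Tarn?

Fenn

Compare a few routes:
Irby → Fenn → Linby → Ulver → Tarn: 8+2+2+12 = 24
Irby → Fenn → Colne → Tarn: 8+8+2 = 18
Cheapest is Irby → Fenn → Colne → Tarn at 18 mi.
So from Irby the first move is to Fenn.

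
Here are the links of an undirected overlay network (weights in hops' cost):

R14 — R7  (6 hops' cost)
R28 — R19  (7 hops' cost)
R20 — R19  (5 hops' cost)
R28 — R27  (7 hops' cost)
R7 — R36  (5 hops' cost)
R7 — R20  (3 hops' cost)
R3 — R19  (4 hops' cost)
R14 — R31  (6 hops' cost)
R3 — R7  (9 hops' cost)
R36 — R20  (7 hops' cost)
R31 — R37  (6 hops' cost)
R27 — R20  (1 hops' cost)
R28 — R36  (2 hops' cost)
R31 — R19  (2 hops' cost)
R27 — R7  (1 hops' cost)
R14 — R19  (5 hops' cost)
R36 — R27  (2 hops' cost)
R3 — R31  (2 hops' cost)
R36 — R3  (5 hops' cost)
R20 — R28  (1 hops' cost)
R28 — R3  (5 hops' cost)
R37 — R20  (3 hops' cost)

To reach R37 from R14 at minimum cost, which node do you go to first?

Candidate routes:
R14 → R31 → R37: 6+6 = 12
R14 → R7 → R20 → R37: 6+3+3 = 12
R14 → R7 → R27 → R20 → R37: 6+1+1+3 = 11
The minimum is 11 hops' cost via R14 → R7 → R27 → R20 → R37.
So from R14 the first move is to R7.

R7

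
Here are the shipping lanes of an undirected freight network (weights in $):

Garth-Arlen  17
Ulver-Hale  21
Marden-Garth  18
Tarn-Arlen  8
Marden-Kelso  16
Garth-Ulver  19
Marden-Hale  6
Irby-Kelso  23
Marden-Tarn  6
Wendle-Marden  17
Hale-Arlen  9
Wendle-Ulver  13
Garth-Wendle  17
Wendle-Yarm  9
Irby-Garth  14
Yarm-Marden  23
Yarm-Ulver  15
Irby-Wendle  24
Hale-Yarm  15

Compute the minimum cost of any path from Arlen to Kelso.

Shortest distances from Arlen:
Arlen: 0
Tarn: 8  (via Arlen)
Hale: 9  (via Arlen)
Marden: 14  (via Tarn)
Garth: 17  (via Arlen)
Yarm: 24  (via Hale)
Kelso: 30  (via Marden)
Shortest route: Arlen–Tarn–Marden–Kelso = $30.

$30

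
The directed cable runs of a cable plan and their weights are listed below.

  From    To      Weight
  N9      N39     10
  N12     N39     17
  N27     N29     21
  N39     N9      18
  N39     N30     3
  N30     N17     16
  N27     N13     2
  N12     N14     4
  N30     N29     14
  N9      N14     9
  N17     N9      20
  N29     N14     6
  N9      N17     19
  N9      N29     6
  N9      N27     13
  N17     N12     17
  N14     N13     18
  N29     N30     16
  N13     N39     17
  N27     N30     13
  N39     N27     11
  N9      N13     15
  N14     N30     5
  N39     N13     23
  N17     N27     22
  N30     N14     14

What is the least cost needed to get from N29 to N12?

Shortest distances from N29:
N29: 0
N14: 6  (via N29)
N30: 11  (via N14)
N13: 24  (via N14)
N17: 27  (via N30)
N39: 41  (via N13)
N12: 44  (via N17)
Shortest route: N29–N14–N30–N17–N12 = 44.

44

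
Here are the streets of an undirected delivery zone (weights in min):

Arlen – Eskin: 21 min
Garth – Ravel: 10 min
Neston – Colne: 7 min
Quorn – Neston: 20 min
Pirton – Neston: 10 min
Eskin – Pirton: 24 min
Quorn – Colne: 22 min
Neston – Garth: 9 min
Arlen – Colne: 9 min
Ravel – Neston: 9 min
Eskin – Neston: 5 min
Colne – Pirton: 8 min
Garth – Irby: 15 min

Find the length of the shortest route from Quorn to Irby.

Enumerating some paths:
Quorn - Neston - Garth - Irby: 20+9+15 = 44
Quorn - Colne - Neston - Garth - Irby: 22+7+9+15 = 53
Quorn - Neston - Ravel - Garth - Irby: 20+9+10+15 = 54
Quorn - Colne - Neston - Ravel - Garth - Irby: 22+7+9+10+15 = 63
The minimum is 44 min via Quorn - Neston - Garth - Irby.

44 min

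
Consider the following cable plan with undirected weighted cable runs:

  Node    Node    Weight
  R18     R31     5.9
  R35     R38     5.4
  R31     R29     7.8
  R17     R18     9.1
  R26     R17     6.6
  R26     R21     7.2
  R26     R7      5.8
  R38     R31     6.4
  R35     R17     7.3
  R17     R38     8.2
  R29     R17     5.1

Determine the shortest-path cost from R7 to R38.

20.6

Running Dijkstra from R7:
R7: 0
R26: 5.8  (via R7)
R17: 12.4  (via R26)
R21: 13  (via R26)
R29: 17.5  (via R17)
R35: 19.7  (via R17)
R38: 20.6  (via R17)
Shortest route: R7 → R26 → R17 → R38 = 20.6.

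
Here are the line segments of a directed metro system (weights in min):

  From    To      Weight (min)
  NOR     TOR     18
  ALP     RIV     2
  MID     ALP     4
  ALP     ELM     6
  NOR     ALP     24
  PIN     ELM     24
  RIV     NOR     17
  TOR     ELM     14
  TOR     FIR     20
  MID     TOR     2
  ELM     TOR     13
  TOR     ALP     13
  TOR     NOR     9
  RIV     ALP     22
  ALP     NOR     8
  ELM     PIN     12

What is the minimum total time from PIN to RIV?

Candidate routes:
PIN–ELM–TOR–ALP–RIV: 24+13+13+2 = 52
PIN–ELM–TOR–NOR–ALP–RIV: 24+13+9+24+2 = 72
The minimum is 52 min via PIN–ELM–TOR–ALP–RIV.

52 min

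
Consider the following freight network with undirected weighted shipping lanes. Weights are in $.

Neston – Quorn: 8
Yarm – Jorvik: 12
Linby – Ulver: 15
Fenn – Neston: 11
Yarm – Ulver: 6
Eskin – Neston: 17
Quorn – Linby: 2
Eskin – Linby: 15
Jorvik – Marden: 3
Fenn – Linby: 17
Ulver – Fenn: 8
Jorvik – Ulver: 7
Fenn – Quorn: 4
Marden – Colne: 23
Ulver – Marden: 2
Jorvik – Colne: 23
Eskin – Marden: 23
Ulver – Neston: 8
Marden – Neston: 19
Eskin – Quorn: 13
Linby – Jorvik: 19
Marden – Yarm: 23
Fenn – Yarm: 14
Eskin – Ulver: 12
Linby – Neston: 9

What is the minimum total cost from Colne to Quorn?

$37

Compare a few routes:
Colne → Marden → Ulver → Fenn → Quorn: 23+2+8+4 = 37
Colne → Marden → Ulver → Neston → Quorn: 23+2+8+8 = 41
Colne → Jorvik → Marden → Ulver → Fenn → Quorn: 23+3+2+8+4 = 40
The minimum is $37 via Colne → Marden → Ulver → Fenn → Quorn.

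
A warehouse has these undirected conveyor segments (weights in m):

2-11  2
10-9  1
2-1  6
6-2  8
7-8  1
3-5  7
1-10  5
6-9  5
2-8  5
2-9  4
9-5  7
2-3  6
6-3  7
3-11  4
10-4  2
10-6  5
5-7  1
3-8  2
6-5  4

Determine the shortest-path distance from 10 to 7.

Shortest distances from 10:
10: 0
9: 1  (via 10)
4: 2  (via 10)
1: 5  (via 10)
2: 5  (via 9)
6: 5  (via 10)
11: 7  (via 2)
5: 8  (via 9)
7: 9  (via 5)
Shortest route: 10–9–5–7 = 9 m.

9 m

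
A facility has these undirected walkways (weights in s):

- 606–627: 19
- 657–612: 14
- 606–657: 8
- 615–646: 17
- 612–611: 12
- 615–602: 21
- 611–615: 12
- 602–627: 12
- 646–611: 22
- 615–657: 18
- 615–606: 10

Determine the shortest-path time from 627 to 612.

Shortest distances from 627:
627: 0
602: 12  (via 627)
606: 19  (via 627)
657: 27  (via 606)
615: 29  (via 606)
611: 41  (via 615)
612: 41  (via 657)
Shortest route: 627 → 606 → 657 → 612 = 41 s.

41 s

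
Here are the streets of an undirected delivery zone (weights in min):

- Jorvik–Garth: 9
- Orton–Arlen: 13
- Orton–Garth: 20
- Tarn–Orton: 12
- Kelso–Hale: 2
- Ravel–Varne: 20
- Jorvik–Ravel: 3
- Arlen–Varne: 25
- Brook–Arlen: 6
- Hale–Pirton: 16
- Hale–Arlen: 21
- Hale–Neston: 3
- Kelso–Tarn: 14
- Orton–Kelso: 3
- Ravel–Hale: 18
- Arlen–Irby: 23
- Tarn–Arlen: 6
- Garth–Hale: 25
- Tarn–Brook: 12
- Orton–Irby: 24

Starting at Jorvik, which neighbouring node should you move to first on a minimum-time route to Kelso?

Enumerating some paths:
Jorvik → Garth → Orton → Kelso: 9+20+3 = 32
Jorvik → Garth → Hale → Kelso: 9+25+2 = 36
Jorvik → Ravel → Hale → Kelso: 3+18+2 = 23
The minimum is 23 min via Jorvik → Ravel → Hale → Kelso.
So from Jorvik the first move is to Ravel.

Ravel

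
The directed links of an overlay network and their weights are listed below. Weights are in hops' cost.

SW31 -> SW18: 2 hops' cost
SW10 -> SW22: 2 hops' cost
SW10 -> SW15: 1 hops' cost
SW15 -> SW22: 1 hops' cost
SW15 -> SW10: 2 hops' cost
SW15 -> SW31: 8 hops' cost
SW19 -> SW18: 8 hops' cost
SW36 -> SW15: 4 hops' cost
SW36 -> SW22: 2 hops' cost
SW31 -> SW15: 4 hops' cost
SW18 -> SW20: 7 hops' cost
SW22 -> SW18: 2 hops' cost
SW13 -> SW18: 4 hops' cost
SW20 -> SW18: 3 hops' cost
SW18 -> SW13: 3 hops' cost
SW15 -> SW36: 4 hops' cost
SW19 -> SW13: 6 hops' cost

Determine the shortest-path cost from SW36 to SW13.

Running Dijkstra from SW36:
SW36: 0
SW22: 2  (via SW36)
SW18: 4  (via SW22)
SW15: 4  (via SW36)
SW10: 6  (via SW15)
SW13: 7  (via SW18)
Shortest route: SW36 → SW22 → SW18 → SW13 = 7 hops' cost.

7 hops' cost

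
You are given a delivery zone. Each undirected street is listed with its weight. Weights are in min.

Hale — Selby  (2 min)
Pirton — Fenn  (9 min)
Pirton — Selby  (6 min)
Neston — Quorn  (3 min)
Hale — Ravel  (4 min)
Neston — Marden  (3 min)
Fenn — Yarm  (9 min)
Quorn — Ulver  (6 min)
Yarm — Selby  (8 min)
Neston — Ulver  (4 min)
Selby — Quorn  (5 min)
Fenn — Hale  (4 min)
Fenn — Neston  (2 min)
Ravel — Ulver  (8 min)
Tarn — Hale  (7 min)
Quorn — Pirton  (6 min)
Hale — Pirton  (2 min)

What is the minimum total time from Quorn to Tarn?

14 min

Compare a few routes:
Quorn → Selby → Pirton → Hale → Tarn: 5+6+2+7 = 20
Quorn → Pirton → Hale → Tarn: 6+2+7 = 15
Quorn → Neston → Fenn → Hale → Tarn: 3+2+4+7 = 16
Quorn → Selby → Hale → Tarn: 5+2+7 = 14
Cheapest is Quorn → Selby → Hale → Tarn at 14 min.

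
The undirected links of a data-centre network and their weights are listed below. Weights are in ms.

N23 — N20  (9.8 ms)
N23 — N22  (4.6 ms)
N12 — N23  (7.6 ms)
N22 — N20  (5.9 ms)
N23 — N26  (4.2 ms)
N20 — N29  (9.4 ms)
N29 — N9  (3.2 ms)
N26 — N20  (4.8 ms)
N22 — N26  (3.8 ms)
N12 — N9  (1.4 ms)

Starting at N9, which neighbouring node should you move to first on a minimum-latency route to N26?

N12

Compare a few routes:
N9 → N12 → N23 → N26: 1.4+7.6+4.2 = 13.2
N9 → N29 → N20 → N26: 3.2+9.4+4.8 = 17.4
N9 → N12 → N23 → N22 → N26: 1.4+7.6+4.6+3.8 = 17.4
The minimum is 13.2 ms via N9 → N12 → N23 → N26.
So from N9 the first move is to N12.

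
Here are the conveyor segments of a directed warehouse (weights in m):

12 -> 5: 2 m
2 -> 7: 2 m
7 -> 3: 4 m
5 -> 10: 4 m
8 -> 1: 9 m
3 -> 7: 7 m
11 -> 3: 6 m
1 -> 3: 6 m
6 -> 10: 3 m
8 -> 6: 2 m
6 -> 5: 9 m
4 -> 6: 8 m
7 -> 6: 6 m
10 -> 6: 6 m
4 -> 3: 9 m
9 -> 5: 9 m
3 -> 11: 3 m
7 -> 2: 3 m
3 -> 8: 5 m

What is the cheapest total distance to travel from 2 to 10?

11 m

Running Dijkstra from 2:
2: 0
7: 2  (via 2)
3: 6  (via 7)
6: 8  (via 7)
11: 9  (via 3)
8: 11  (via 3)
10: 11  (via 6)
Shortest route: 2–7–6–10 = 11 m.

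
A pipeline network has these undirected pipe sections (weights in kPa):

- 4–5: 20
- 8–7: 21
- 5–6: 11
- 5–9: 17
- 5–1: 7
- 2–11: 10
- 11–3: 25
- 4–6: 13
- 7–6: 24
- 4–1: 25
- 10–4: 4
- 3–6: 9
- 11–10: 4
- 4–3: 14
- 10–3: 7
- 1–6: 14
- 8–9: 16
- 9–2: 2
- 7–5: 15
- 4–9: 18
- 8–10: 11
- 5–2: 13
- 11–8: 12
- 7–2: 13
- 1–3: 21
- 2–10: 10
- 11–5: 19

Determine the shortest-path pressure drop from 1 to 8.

Running Dijkstra from 1:
1: 0
5: 7  (via 1)
6: 14  (via 1)
2: 20  (via 5)
3: 21  (via 1)
7: 22  (via 5)
9: 22  (via 2)
4: 25  (via 1)
11: 26  (via 5)
10: 28  (via 3)
8: 38  (via 9)
Shortest route: 1–5–2–9–8 = 38 kPa.

38 kPa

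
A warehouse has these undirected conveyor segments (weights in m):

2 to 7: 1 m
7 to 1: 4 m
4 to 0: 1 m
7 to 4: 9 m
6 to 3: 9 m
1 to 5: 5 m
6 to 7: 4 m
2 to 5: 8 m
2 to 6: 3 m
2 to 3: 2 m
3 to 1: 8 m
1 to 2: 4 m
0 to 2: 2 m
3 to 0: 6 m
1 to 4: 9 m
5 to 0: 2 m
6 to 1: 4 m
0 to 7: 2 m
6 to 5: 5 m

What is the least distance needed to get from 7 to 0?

Enumerating some paths:
7 - 2 - 0: 1+2 = 3
7 - 0: 2 = 2
The minimum is 2 m via 7 - 0.

2 m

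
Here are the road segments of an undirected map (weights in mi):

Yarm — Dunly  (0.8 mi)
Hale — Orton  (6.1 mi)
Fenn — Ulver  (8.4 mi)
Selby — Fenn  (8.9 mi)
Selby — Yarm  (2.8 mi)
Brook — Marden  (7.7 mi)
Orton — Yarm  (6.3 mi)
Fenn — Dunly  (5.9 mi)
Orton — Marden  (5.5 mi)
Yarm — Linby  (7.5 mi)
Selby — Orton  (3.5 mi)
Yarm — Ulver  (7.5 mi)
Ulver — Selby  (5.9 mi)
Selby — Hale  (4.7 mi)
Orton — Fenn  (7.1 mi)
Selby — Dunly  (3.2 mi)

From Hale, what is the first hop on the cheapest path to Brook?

Enumerating some paths:
Hale–Selby–Orton–Marden–Brook: 4.7+3.5+5.5+7.7 = 21.4
Hale–Selby–Yarm–Orton–Marden–Brook: 4.7+2.8+6.3+5.5+7.7 = 27
Hale–Selby–Dunly–Yarm–Orton–Marden–Brook: 4.7+3.2+0.8+6.3+5.5+7.7 = 28.2
Hale–Orton–Marden–Brook: 6.1+5.5+7.7 = 19.3
The minimum is 19.3 mi via Hale–Orton–Marden–Brook.
So from Hale the first move is to Orton.

Orton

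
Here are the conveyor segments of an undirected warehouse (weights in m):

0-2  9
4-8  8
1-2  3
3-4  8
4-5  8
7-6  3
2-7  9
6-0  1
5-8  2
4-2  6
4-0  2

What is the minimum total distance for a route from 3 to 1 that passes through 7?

26 m

Best 3 to 7: 3 → 4 → 0 → 6 → 7 costing 14
Shortest 7→1: 7 → 2 → 1 = 12
Total via 7: 14 + 12 = 26 m.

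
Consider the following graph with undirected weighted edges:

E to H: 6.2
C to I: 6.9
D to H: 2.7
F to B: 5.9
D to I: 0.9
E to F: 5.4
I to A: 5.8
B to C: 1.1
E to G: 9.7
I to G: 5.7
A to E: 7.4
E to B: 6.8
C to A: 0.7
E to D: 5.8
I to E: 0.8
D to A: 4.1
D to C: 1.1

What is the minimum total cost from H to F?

9.8

Candidate routes:
H → E → F: 6.2+5.4 = 11.6
H → D → E → F: 2.7+5.8+5.4 = 13.9
H → D → C → B → F: 2.7+1.1+1.1+5.9 = 10.8
H → D → I → E → F: 2.7+0.9+0.8+5.4 = 9.8
The minimum is 9.8 via H → D → I → E → F.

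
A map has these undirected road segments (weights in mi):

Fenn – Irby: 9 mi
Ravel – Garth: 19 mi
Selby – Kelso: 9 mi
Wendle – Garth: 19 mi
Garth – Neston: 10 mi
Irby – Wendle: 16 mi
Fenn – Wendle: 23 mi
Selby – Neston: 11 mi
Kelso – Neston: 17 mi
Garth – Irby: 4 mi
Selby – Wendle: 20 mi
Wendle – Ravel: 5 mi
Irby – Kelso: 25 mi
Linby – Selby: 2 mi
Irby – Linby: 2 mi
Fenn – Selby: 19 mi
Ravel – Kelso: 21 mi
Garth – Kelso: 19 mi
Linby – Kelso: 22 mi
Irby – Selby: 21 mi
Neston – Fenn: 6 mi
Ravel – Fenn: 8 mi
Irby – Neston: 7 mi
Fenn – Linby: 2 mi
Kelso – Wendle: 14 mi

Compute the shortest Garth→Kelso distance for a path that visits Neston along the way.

27 mi

Best Garth to Neston: Garth–Neston costing 10
Shortest Neston→Kelso: Neston–Kelso = 17
Total via Neston: 10 + 17 = 27 mi.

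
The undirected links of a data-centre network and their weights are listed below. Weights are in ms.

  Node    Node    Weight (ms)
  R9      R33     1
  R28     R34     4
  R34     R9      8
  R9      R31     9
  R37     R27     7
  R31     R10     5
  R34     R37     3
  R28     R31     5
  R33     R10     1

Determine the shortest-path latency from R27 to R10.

Running Dijkstra from R27:
R27: 0
R37: 7  (via R27)
R34: 10  (via R37)
R28: 14  (via R34)
R9: 18  (via R34)
R31: 19  (via R28)
R33: 19  (via R9)
R10: 20  (via R33)
Shortest route: R27–R37–R34–R9–R33–R10 = 20 ms.

20 ms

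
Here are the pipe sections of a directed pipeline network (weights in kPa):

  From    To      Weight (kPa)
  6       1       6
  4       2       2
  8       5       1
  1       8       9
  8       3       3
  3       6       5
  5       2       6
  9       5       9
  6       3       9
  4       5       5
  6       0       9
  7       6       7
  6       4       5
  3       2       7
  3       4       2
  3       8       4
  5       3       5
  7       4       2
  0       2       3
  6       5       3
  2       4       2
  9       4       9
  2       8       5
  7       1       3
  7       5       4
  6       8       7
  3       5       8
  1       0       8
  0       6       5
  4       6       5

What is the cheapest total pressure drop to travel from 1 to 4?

13 kPa

Running Dijkstra from 1:
1: 0
0: 8  (via 1)
8: 9  (via 1)
5: 10  (via 8)
2: 11  (via 0)
3: 12  (via 8)
4: 13  (via 2)
Shortest route: 1 → 0 → 2 → 4 = 13 kPa.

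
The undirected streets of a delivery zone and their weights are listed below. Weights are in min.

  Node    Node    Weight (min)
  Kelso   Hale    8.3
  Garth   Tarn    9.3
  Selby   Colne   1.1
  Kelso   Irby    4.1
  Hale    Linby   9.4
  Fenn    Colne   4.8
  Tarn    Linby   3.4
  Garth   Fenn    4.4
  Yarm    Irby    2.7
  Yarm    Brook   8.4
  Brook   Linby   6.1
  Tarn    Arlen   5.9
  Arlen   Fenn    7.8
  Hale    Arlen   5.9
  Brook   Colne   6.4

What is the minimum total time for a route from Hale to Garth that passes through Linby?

Best Hale to Linby: Hale–Linby costing 9.4
Best Linby to Garth: Linby–Tarn–Garth costing 12.7
Total via Linby: 9.4 + 12.7 = 22.1 min.

22.1 min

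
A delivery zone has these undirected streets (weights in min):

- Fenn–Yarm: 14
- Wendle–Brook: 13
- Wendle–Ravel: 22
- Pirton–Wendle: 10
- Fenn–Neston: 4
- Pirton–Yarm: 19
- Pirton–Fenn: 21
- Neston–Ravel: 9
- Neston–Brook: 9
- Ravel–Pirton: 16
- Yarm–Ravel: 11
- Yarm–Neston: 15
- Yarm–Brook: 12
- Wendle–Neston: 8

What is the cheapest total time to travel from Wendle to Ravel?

Compare a few routes:
Wendle–Neston–Ravel: 8+9 = 17
Wendle–Ravel: 22 = 22
The minimum is 17 min via Wendle–Neston–Ravel.

17 min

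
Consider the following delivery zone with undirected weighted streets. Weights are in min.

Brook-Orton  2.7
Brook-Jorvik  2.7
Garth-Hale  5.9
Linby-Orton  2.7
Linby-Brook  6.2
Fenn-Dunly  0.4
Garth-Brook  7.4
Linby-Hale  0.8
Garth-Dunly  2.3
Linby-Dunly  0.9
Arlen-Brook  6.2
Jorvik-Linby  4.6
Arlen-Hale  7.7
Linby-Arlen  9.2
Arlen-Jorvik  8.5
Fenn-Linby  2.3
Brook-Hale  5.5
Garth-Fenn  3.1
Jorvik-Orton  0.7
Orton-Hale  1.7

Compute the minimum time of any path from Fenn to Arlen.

Compare a few routes:
Fenn → Dunly → Linby → Arlen: 0.4+0.9+9.2 = 10.5
Fenn → Dunly → Linby → Hale → Arlen: 0.4+0.9+0.8+7.7 = 9.8
Fenn → Linby → Hale → Arlen: 2.3+0.8+7.7 = 10.8
Cheapest is Fenn → Dunly → Linby → Hale → Arlen at 9.8 min.

9.8 min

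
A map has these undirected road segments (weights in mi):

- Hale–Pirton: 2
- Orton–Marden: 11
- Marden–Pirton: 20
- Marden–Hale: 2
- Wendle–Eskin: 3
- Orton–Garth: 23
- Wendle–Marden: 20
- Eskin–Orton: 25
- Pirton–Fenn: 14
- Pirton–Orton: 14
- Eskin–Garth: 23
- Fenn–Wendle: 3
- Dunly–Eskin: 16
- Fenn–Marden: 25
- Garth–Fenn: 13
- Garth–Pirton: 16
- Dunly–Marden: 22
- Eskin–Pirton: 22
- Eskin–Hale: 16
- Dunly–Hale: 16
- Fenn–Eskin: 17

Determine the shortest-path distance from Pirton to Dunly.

Shortest distances from Pirton:
Pirton: 0
Hale: 2  (via Pirton)
Marden: 4  (via Hale)
Orton: 14  (via Pirton)
Fenn: 14  (via Pirton)
Garth: 16  (via Pirton)
Wendle: 17  (via Fenn)
Eskin: 18  (via Hale)
Dunly: 18  (via Hale)
Shortest route: Pirton–Hale–Dunly = 18 mi.

18 mi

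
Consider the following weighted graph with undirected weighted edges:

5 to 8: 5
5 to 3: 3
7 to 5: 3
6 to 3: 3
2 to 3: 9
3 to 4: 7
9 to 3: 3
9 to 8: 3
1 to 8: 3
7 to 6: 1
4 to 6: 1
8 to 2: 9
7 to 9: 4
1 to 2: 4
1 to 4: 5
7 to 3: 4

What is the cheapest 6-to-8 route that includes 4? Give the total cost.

Best 6 to 4: 6–4 costing 1
Shortest 4→8: 4–1–8 = 8
Total via 4: 1 + 8 = 9.

9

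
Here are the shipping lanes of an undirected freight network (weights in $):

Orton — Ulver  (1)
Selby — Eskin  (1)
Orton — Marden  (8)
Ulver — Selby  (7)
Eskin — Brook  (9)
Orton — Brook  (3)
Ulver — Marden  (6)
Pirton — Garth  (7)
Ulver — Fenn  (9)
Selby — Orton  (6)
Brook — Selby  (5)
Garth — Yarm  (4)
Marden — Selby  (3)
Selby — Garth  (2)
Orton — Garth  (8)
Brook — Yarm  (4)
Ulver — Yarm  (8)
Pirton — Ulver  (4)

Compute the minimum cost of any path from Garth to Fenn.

Compare a few routes:
Garth - Selby - Ulver - Fenn: 2+7+9 = 18
Garth - Selby - Marden - Ulver - Fenn: 2+3+6+9 = 20
Garth - Pirton - Ulver - Fenn: 7+4+9 = 20
Garth - Selby - Brook - Orton - Ulver - Fenn: 2+5+3+1+9 = 20
The minimum is $18 via Garth - Selby - Ulver - Fenn.

$18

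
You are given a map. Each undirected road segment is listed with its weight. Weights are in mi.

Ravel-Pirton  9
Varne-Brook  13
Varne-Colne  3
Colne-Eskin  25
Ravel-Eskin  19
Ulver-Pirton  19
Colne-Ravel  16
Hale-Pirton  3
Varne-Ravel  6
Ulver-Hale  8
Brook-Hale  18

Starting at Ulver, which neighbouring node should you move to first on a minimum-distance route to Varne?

Hale

Compare a few routes:
Ulver → Hale → Pirton → Ravel → Varne: 8+3+9+6 = 26
Ulver → Pirton → Ravel → Varne: 19+9+6 = 34
The minimum is 26 mi via Ulver → Hale → Pirton → Ravel → Varne.
So from Ulver the first move is to Hale.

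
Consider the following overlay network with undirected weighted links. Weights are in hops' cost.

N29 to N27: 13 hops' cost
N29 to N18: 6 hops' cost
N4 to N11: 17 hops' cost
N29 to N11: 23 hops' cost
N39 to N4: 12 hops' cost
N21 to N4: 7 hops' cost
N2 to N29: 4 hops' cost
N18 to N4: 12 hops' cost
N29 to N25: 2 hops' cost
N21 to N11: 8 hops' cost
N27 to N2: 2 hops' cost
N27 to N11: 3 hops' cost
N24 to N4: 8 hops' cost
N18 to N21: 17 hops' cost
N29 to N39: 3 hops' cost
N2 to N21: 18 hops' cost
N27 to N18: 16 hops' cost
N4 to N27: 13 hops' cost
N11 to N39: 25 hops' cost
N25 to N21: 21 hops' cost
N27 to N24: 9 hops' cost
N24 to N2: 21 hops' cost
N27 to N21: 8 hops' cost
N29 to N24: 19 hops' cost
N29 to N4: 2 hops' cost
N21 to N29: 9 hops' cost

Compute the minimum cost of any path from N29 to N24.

10 hops' cost

Shortest distances from N29:
N29: 0
N25: 2  (via N29)
N4: 2  (via N29)
N39: 3  (via N29)
N2: 4  (via N29)
N18: 6  (via N29)
N27: 6  (via N2)
N11: 9  (via N27)
N21: 9  (via N29)
N24: 10  (via N4)
Shortest route: N29 → N4 → N24 = 10 hops' cost.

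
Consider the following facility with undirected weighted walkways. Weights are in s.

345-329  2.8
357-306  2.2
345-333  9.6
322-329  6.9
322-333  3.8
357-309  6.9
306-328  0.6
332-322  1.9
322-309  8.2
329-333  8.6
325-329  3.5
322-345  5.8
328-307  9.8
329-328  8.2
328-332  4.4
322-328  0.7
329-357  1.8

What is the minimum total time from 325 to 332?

Compare a few routes:
325 - 329 - 322 - 332: 3.5+6.9+1.9 = 12.3
325 - 329 - 357 - 306 - 328 - 332: 3.5+1.8+2.2+0.6+4.4 = 12.5
325 - 329 - 357 - 306 - 328 - 322 - 332: 3.5+1.8+2.2+0.6+0.7+1.9 = 10.7
Cheapest is 325 - 329 - 357 - 306 - 328 - 322 - 332 at 10.7 s.

10.7 s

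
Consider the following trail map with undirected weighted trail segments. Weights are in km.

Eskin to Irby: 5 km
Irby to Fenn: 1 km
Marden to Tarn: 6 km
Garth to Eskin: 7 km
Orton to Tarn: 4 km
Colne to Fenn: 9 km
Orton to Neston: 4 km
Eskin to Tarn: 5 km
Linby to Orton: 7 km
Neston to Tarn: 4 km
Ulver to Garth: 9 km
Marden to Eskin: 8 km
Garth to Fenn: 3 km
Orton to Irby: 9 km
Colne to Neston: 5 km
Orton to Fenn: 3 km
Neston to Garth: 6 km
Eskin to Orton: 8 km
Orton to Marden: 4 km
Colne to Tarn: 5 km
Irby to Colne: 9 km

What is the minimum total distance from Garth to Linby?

Shortest distances from Garth:
Garth: 0
Fenn: 3  (via Garth)
Irby: 4  (via Fenn)
Orton: 6  (via Fenn)
Neston: 6  (via Garth)
Eskin: 7  (via Garth)
Ulver: 9  (via Garth)
Marden: 10  (via Orton)
Tarn: 10  (via Orton)
Colne: 11  (via Neston)
Linby: 13  (via Orton)
Shortest route: Garth–Fenn–Orton–Linby = 13 km.

13 km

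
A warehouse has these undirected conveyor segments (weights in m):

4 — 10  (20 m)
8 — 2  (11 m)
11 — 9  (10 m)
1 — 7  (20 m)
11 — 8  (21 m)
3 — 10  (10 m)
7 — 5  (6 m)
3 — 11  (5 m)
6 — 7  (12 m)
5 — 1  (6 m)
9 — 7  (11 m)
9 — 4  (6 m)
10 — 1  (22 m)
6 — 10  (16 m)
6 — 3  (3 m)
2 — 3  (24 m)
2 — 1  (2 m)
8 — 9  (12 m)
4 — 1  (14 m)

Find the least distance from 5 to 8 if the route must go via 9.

29 m

Best 5 to 9: 5 → 7 → 9 costing 17
Best 9 to 8: 9 → 8 costing 12
Total via 9: 17 + 12 = 29 m.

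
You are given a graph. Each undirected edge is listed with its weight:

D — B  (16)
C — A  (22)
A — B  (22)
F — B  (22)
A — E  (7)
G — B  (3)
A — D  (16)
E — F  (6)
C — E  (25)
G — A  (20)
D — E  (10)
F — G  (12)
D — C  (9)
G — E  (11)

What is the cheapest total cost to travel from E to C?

Compare a few routes:
E - C: 25 = 25
E - D - C: 10+9 = 19
Cheapest is E - D - C at 19.

19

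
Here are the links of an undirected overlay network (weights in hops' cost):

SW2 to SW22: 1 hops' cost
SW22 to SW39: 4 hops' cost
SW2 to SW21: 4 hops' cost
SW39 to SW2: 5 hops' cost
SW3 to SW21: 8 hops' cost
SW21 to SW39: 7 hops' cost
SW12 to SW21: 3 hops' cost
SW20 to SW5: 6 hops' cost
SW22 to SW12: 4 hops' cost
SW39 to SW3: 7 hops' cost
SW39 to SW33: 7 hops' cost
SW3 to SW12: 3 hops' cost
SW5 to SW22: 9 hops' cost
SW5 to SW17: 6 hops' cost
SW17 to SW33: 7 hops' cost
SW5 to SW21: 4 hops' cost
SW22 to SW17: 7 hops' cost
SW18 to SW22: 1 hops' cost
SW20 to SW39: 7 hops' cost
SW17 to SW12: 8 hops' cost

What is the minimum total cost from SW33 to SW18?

12 hops' cost

Candidate routes:
SW33 - SW17 - SW22 - SW18: 7+7+1 = 15
SW33 - SW39 - SW2 - SW22 - SW18: 7+5+1+1 = 14
SW33 - SW39 - SW22 - SW18: 7+4+1 = 12
SW33 - SW17 - SW12 - SW22 - SW18: 7+8+4+1 = 20
The minimum is 12 hops' cost via SW33 - SW39 - SW22 - SW18.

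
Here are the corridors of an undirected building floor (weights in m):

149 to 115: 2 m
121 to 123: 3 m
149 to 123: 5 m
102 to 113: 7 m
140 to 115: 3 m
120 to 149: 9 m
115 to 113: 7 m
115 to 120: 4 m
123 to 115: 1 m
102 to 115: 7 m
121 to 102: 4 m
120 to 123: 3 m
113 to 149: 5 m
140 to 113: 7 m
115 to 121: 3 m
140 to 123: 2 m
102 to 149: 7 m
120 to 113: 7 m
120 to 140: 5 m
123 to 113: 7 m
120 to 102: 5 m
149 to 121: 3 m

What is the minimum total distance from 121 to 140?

Running Dijkstra from 121:
121: 0
123: 3  (via 121)
149: 3  (via 121)
115: 3  (via 121)
102: 4  (via 121)
140: 5  (via 123)
Shortest route: 121–123–140 = 5 m.

5 m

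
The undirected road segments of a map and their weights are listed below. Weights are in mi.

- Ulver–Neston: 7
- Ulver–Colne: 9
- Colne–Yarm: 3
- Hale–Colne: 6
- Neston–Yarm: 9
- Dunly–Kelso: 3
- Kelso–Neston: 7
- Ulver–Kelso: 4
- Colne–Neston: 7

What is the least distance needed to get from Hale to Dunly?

Settle nodes by increasing distance from Hale:
Hale: 0
Colne: 6  (via Hale)
Yarm: 9  (via Colne)
Neston: 13  (via Colne)
Ulver: 15  (via Colne)
Kelso: 19  (via Ulver)
Dunly: 22  (via Kelso)
Shortest route: Hale → Colne → Ulver → Kelso → Dunly = 22 mi.

22 mi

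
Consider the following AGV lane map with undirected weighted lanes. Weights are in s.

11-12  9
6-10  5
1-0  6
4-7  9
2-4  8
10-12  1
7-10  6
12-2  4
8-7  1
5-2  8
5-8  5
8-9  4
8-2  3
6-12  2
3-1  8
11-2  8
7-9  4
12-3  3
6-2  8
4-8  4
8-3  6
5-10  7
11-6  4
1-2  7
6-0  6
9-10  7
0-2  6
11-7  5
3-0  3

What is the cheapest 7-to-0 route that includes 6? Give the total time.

Shortest 7→6: 7 → 11 → 6 = 9
Shortest 6→0: 6 → 0 = 6
Total via 6: 9 + 6 = 15 s.

15 s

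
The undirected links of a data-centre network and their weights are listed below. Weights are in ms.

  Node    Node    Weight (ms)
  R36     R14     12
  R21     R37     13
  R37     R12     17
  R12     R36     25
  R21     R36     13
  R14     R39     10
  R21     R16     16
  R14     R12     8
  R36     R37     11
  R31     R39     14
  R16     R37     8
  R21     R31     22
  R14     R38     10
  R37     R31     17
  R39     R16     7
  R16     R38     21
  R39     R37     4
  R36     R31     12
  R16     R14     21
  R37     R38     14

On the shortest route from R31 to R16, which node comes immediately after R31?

R39

Compare a few routes:
R31–R37–R16: 17+8 = 25
R31–R37–R39–R16: 17+4+7 = 28
R31–R39–R37–R16: 14+4+8 = 26
R31–R39–R16: 14+7 = 21
The minimum is 21 ms via R31–R39–R16.
So from R31 the first move is to R39.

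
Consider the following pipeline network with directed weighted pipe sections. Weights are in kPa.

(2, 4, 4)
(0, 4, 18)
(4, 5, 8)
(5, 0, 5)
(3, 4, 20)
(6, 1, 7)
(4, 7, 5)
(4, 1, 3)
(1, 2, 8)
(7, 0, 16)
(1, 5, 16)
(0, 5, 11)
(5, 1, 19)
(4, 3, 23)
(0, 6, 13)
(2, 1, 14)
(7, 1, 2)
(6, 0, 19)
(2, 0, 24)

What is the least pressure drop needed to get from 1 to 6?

34 kPa

Compare a few routes:
1–5–0–6: 16+5+13 = 34
1–2–4–5–0–6: 8+4+8+5+13 = 38
Cheapest is 1–5–0–6 at 34 kPa.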